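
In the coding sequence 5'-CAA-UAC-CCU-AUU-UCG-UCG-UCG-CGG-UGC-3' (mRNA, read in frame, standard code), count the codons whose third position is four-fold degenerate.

Codon 1 CAA (Gln): third position 2-fold.
Codon 2 UAC (Tyr): third position 2-fold.
Codon 3 CCU (Pro): third position 4-fold.
Codon 4 AUU (Ile): third position 3-fold.
Codon 5 UCG (Ser): third position 4-fold.
Codon 6 UCG (Ser): third position 4-fold.
Codon 7 UCG (Ser): third position 4-fold.
Codon 8 CGG (Arg): third position 4-fold.
Codon 9 UGC (Cys): third position 2-fold.
Four-fold degenerate third positions: 5.

5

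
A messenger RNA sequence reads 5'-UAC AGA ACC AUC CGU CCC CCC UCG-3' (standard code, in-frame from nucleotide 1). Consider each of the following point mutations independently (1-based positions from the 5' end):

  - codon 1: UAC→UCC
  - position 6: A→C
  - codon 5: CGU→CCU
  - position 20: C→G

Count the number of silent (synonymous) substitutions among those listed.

0

Codon 1: UAC (Tyr) → UCC (Ser) — missense.
Codon 2: AGA (Arg) → AGC (Ser) — missense.
Codon 5: CGU (Arg) → CCU (Pro) — missense.
Codon 7: CCC (Pro) → CGC (Arg) — missense.
Synonymous: 0 of 4.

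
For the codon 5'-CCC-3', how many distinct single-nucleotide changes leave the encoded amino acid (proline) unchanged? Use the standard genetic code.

Position 1: none → 0 synonymous.
Position 2: none → 0 synonymous.
Position 3: CCU, CCA, CCG → 3 synonymous.
Total: 0 + 0 + 3 = 3.

3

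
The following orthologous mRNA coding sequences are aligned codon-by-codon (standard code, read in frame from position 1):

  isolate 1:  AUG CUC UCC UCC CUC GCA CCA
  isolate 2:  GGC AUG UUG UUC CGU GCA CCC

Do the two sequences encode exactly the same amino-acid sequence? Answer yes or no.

no

Codon 1: AUG Met / GGC Gly — nonsynonymous.
Codon 2: CUC Leu / AUG Met — nonsynonymous.
Codon 3: UCC Ser / UUG Leu — nonsynonymous.
Codon 4: UCC Ser / UUC Phe — nonsynonymous.
Codon 5: CUC Leu / CGU Arg — nonsynonymous.
Codon 6: GCA Ala / GCA Ala — identical.
Codon 7: CCA Pro / CCC Pro — synonymous.
Nonsynonymous differences: 5 → different protein.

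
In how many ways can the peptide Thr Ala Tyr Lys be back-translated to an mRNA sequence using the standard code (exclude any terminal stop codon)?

64

Thr: 4 codons.
Ala: 4 codons.
Tyr: 2 codons.
Lys: 2 codons.
4 × 4 × 2 × 2 = 64.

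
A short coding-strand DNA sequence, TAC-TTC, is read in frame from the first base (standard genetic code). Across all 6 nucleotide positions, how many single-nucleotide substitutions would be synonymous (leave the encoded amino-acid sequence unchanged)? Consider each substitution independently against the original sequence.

Codon 1 (TAC, Tyr): 1 synonymous substitution.
Codon 2 (TTC, Phe): 1 synonymous substitution.
Total: 1 + 1 = 2.

2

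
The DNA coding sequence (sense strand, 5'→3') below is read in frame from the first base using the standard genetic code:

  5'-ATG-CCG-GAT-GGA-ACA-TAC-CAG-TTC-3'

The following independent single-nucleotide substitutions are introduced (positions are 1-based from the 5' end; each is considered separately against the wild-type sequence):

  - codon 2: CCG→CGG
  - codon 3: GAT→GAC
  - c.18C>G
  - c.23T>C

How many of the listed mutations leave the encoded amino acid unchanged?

1

Codon 2: CCG (Pro) → CGG (Arg) — missense.
Codon 3: GAT (Asp) → GAC (Asp) — synonymous.
Codon 6: TAC (Tyr) → TAG (Stop) — nonsense.
Codon 8: TTC (Phe) → TCC (Ser) — missense.
Synonymous: 1 of 4.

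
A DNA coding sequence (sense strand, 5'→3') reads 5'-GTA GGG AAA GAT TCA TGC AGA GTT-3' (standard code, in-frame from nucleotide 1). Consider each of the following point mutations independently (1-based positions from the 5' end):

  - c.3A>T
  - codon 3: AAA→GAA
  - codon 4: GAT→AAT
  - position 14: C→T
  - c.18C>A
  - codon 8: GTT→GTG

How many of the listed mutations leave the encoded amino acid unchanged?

2

Codon 1: GTA (Val) → GTT (Val) — synonymous.
Codon 3: AAA (Lys) → GAA (Glu) — missense.
Codon 4: GAT (Asp) → AAT (Asn) — missense.
Codon 5: TCA (Ser) → TTA (Leu) — missense.
Codon 6: TGC (Cys) → TGA (Stop) — nonsense.
Codon 8: GTT (Val) → GTG (Val) — synonymous.
Synonymous: 2 of 6.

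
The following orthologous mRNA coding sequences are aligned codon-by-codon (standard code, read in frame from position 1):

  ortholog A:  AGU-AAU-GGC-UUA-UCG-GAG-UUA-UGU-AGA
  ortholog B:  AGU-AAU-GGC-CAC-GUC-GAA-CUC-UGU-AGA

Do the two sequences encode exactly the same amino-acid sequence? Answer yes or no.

no

Codon 1: AGU Ser / AGU Ser — identical.
Codon 2: AAU Asn / AAU Asn — identical.
Codon 3: GGC Gly / GGC Gly — identical.
Codon 4: UUA Leu / CAC His — nonsynonymous.
Codon 5: UCG Ser / GUC Val — nonsynonymous.
Codon 6: GAG Glu / GAA Glu — synonymous.
Codon 7: UUA Leu / CUC Leu — synonymous.
Codon 8: UGU Cys / UGU Cys — identical.
Codon 9: AGA Arg / AGA Arg — identical.
Nonsynonymous differences: 2 → different protein.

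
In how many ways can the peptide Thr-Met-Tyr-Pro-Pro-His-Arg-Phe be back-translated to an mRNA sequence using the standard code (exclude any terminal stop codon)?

3072

Thr: 4 codons.
Met: 1 codon.
Tyr: 2 codons.
Pro: 4 codons.
Pro: 4 codons.
His: 2 codons.
Arg: 6 codons.
Phe: 2 codons.
4 × 1 × 2 × 4 × 4 × 2 × 6 × 2 = 3072.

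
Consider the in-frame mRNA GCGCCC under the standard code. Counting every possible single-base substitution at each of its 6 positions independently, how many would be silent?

Codon 1 (GCG, Ala): 3 synonymous substitutions.
Codon 2 (CCC, Pro): 3 synonymous substitutions.
Total: 3 + 3 = 6.

6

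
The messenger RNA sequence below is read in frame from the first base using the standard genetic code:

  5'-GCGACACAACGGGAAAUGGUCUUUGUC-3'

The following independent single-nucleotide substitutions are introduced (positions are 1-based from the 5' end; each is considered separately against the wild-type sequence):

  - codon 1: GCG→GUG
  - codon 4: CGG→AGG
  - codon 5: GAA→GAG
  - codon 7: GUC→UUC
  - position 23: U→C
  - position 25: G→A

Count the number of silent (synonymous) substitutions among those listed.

2

Codon 1: GCG (Ala) → GUG (Val) — missense.
Codon 4: CGG (Arg) → AGG (Arg) — synonymous.
Codon 5: GAA (Glu) → GAG (Glu) — synonymous.
Codon 7: GUC (Val) → UUC (Phe) — missense.
Codon 8: UUU (Phe) → UCU (Ser) — missense.
Codon 9: GUC (Val) → AUC (Ile) — missense.
Synonymous: 2 of 6.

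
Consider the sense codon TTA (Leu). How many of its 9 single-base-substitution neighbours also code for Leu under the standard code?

2

Position 1: CTA → 1 synonymous.
Position 2: none → 0 synonymous.
Position 3: TTG → 1 synonymous.
Total: 1 + 0 + 1 = 2.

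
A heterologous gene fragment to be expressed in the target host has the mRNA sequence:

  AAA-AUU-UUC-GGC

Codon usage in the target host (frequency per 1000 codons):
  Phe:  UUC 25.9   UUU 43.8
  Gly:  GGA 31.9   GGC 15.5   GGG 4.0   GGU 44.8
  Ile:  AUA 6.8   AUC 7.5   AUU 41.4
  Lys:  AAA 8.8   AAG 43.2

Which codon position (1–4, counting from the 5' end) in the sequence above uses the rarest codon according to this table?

Codon 1 AAA (Lys): 8.8 per 1000.
Codon 2 AUU (Ile): 41.4 per 1000.
Codon 3 UUC (Phe): 25.9 per 1000.
Codon 4 GGC (Gly): 15.5 per 1000.
Lowest frequency is 8.8 at codon 1.

1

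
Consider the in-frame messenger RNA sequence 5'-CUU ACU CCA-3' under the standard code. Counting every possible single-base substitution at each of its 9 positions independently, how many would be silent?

9

Codon 1 (CUU, Leu): 3 synonymous substitutions.
Codon 2 (ACU, Thr): 3 synonymous substitutions.
Codon 3 (CCA, Pro): 3 synonymous substitutions.
Total: 3 + 3 + 3 = 9.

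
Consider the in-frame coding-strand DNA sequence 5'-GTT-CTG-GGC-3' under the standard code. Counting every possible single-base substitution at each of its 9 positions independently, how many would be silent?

Codon 1 (GTT, Val): 3 synonymous substitutions.
Codon 2 (CTG, Leu): 4 synonymous substitutions.
Codon 3 (GGC, Gly): 3 synonymous substitutions.
Total: 3 + 4 + 3 = 10.

10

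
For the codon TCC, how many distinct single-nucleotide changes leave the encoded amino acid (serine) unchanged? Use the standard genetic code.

Position 1: none → 0 synonymous.
Position 2: none → 0 synonymous.
Position 3: TCT, TCA, TCG → 3 synonymous.
Total: 0 + 0 + 3 = 3.

3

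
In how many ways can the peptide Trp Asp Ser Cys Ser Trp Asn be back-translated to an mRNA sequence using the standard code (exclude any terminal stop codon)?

Trp: 1 codon.
Asp: 2 codons.
Ser: 6 codons.
Cys: 2 codons.
Ser: 6 codons.
Trp: 1 codon.
Asn: 2 codons.
1 × 2 × 6 × 2 × 6 × 1 × 2 = 288.

288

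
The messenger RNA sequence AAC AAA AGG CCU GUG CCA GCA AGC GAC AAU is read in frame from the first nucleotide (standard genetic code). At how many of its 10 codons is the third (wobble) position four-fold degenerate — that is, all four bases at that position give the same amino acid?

4

Codon 1 AAC (Asn): third position 2-fold.
Codon 2 AAA (Lys): third position 2-fold.
Codon 3 AGG (Arg): third position 2-fold.
Codon 4 CCU (Pro): third position 4-fold.
Codon 5 GUG (Val): third position 4-fold.
Codon 6 CCA (Pro): third position 4-fold.
Codon 7 GCA (Ala): third position 4-fold.
Codon 8 AGC (Ser): third position 2-fold.
Codon 9 GAC (Asp): third position 2-fold.
Codon 10 AAU (Asn): third position 2-fold.
Four-fold degenerate third positions: 4.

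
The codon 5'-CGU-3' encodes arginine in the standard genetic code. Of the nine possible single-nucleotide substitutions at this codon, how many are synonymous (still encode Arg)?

3

Position 1: none → 0 synonymous.
Position 2: none → 0 synonymous.
Position 3: CGC, CGA, CGG → 3 synonymous.
Total: 0 + 0 + 3 = 3.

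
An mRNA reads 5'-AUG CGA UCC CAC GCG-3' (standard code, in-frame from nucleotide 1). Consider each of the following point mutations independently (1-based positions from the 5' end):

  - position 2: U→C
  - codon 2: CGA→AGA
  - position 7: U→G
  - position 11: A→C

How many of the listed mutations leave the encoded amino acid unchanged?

Codon 1: AUG (Met) → ACG (Thr) — missense.
Codon 2: CGA (Arg) → AGA (Arg) — synonymous.
Codon 3: UCC (Ser) → GCC (Ala) — missense.
Codon 4: CAC (His) → CCC (Pro) — missense.
Synonymous: 1 of 4.

1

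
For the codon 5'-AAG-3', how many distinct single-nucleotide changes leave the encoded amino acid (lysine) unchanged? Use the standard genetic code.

1

Position 1: none → 0 synonymous.
Position 2: none → 0 synonymous.
Position 3: AAA → 1 synonymous.
Total: 0 + 0 + 1 = 1.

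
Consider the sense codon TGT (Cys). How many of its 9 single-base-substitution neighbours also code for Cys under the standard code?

Position 1: none → 0 synonymous.
Position 2: none → 0 synonymous.
Position 3: TGC → 1 synonymous.
Total: 0 + 0 + 1 = 1.

1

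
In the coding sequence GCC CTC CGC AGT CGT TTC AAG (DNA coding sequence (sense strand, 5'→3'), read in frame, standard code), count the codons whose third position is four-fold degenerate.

4

Codon 1 GCC (Ala): third position 4-fold.
Codon 2 CTC (Leu): third position 4-fold.
Codon 3 CGC (Arg): third position 4-fold.
Codon 4 AGT (Ser): third position 2-fold.
Codon 5 CGT (Arg): third position 4-fold.
Codon 6 TTC (Phe): third position 2-fold.
Codon 7 AAG (Lys): third position 2-fold.
Four-fold degenerate third positions: 4.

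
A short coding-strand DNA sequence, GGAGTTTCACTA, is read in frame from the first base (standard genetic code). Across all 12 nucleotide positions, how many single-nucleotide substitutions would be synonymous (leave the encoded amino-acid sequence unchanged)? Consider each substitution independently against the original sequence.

Codon 1 (GGA, Gly): 3 synonymous substitutions.
Codon 2 (GTT, Val): 3 synonymous substitutions.
Codon 3 (TCA, Ser): 3 synonymous substitutions.
Codon 4 (CTA, Leu): 4 synonymous substitutions.
Total: 3 + 3 + 3 + 4 = 13.

13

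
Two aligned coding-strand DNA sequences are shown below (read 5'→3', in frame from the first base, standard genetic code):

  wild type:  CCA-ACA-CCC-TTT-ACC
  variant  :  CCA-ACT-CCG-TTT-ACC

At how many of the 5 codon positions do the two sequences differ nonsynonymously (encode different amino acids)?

0

Codon 1: CCA Pro / CCA Pro — identical.
Codon 2: ACA Thr / ACT Thr — synonymous.
Codon 3: CCC Pro / CCG Pro — synonymous.
Codon 4: TTT Phe / TTT Phe — identical.
Codon 5: ACC Thr / ACC Thr — identical.
Nonsynonymous differences: 0.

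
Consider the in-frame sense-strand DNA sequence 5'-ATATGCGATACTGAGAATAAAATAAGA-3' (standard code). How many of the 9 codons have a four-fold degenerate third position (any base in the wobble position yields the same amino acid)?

1

Codon 1 ATA (Ile): third position 3-fold.
Codon 2 TGC (Cys): third position 2-fold.
Codon 3 GAT (Asp): third position 2-fold.
Codon 4 ACT (Thr): third position 4-fold.
Codon 5 GAG (Glu): third position 2-fold.
Codon 6 AAT (Asn): third position 2-fold.
Codon 7 AAA (Lys): third position 2-fold.
Codon 8 ATA (Ile): third position 3-fold.
Codon 9 AGA (Arg): third position 2-fold.
Four-fold degenerate third positions: 1.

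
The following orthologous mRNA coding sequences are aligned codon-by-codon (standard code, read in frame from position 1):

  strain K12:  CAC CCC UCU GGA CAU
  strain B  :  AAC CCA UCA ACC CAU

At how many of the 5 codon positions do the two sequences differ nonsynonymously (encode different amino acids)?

2

Codon 1: CAC His / AAC Asn — nonsynonymous.
Codon 2: CCC Pro / CCA Pro — synonymous.
Codon 3: UCU Ser / UCA Ser — synonymous.
Codon 4: GGA Gly / ACC Thr — nonsynonymous.
Codon 5: CAU His / CAU His — identical.
Nonsynonymous differences: 2.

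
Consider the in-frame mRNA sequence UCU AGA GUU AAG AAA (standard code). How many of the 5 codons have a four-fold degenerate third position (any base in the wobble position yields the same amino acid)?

Codon 1 UCU (Ser): third position 4-fold.
Codon 2 AGA (Arg): third position 2-fold.
Codon 3 GUU (Val): third position 4-fold.
Codon 4 AAG (Lys): third position 2-fold.
Codon 5 AAA (Lys): third position 2-fold.
Four-fold degenerate third positions: 2.

2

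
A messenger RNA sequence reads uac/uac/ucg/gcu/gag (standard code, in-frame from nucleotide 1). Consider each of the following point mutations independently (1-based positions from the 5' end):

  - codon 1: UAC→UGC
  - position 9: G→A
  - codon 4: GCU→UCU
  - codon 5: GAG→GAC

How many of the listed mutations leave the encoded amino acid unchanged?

1

Codon 1: UAC (Tyr) → UGC (Cys) — missense.
Codon 3: UCG (Ser) → UCA (Ser) — synonymous.
Codon 4: GCU (Ala) → UCU (Ser) — missense.
Codon 5: GAG (Glu) → GAC (Asp) — missense.
Synonymous: 1 of 4.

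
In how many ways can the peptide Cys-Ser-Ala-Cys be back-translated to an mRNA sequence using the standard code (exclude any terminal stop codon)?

Cys: 2 codons.
Ser: 6 codons.
Ala: 4 codons.
Cys: 2 codons.
2 × 6 × 4 × 2 = 96.

96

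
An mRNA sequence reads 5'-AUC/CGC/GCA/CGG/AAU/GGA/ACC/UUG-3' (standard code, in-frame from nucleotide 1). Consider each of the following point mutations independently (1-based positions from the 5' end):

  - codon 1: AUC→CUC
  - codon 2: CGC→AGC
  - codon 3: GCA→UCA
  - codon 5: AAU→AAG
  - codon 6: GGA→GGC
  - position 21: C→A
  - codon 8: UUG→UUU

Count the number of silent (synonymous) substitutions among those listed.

2

Codon 1: AUC (Ile) → CUC (Leu) — missense.
Codon 2: CGC (Arg) → AGC (Ser) — missense.
Codon 3: GCA (Ala) → UCA (Ser) — missense.
Codon 5: AAU (Asn) → AAG (Lys) — missense.
Codon 6: GGA (Gly) → GGC (Gly) — synonymous.
Codon 7: ACC (Thr) → ACA (Thr) — synonymous.
Codon 8: UUG (Leu) → UUU (Phe) — missense.
Synonymous: 2 of 7.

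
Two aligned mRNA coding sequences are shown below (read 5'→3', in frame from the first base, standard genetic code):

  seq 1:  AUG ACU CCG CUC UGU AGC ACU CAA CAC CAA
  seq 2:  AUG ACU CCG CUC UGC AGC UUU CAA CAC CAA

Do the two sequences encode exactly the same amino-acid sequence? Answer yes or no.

Codon 1: AUG Met / AUG Met — identical.
Codon 2: ACU Thr / ACU Thr — identical.
Codon 3: CCG Pro / CCG Pro — identical.
Codon 4: CUC Leu / CUC Leu — identical.
Codon 5: UGU Cys / UGC Cys — synonymous.
Codon 6: AGC Ser / AGC Ser — identical.
Codon 7: ACU Thr / UUU Phe — nonsynonymous.
Codon 8: CAA Gln / CAA Gln — identical.
Codon 9: CAC His / CAC His — identical.
Codon 10: CAA Gln / CAA Gln — identical.
Nonsynonymous differences: 1 → different protein.

no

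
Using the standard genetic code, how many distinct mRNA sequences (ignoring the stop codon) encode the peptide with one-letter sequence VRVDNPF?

Val: 4 codons.
Arg: 6 codons.
Val: 4 codons.
Asp: 2 codons.
Asn: 2 codons.
Pro: 4 codons.
Phe: 2 codons.
4 × 6 × 4 × 2 × 2 × 4 × 2 = 3072.

3072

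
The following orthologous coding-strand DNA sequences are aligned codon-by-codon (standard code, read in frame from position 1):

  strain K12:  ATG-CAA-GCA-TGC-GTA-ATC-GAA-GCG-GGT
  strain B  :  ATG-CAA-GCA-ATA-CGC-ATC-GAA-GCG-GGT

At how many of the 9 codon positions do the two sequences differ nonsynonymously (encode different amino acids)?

2

Codon 1: ATG Met / ATG Met — identical.
Codon 2: CAA Gln / CAA Gln — identical.
Codon 3: GCA Ala / GCA Ala — identical.
Codon 4: TGC Cys / ATA Ile — nonsynonymous.
Codon 5: GTA Val / CGC Arg — nonsynonymous.
Codon 6: ATC Ile / ATC Ile — identical.
Codon 7: GAA Glu / GAA Glu — identical.
Codon 8: GCG Ala / GCG Ala — identical.
Codon 9: GGT Gly / GGT Gly — identical.
Nonsynonymous differences: 2.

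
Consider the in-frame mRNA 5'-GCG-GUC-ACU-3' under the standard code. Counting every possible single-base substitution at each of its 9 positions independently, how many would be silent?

Codon 1 (GCG, Ala): 3 synonymous substitutions.
Codon 2 (GUC, Val): 3 synonymous substitutions.
Codon 3 (ACU, Thr): 3 synonymous substitutions.
Total: 3 + 3 + 3 = 9.

9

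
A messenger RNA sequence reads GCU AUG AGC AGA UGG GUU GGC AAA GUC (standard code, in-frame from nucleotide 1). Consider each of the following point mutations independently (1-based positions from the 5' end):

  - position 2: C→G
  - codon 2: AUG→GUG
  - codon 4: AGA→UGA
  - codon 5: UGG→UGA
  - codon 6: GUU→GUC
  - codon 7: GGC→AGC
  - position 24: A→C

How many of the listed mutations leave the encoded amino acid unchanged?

Codon 1: GCU (Ala) → GGU (Gly) — missense.
Codon 2: AUG (Met) → GUG (Val) — missense.
Codon 4: AGA (Arg) → UGA (Stop) — nonsense.
Codon 5: UGG (Trp) → UGA (Stop) — nonsense.
Codon 6: GUU (Val) → GUC (Val) — synonymous.
Codon 7: GGC (Gly) → AGC (Ser) — missense.
Codon 8: AAA (Lys) → AAC (Asn) — missense.
Synonymous: 1 of 7.

1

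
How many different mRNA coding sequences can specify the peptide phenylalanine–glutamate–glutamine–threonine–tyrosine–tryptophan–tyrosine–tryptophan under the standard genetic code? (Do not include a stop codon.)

Phe: 2 codons.
Glu: 2 codons.
Gln: 2 codons.
Thr: 4 codons.
Tyr: 2 codons.
Trp: 1 codon.
Tyr: 2 codons.
Trp: 1 codon.
2 × 2 × 2 × 4 × 2 × 1 × 2 × 1 = 128.

128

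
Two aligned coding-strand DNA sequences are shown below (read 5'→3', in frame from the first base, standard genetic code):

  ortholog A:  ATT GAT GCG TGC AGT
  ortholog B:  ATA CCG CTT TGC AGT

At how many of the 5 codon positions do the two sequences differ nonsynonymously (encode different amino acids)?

Codon 1: ATT Ile / ATA Ile — synonymous.
Codon 2: GAT Asp / CCG Pro — nonsynonymous.
Codon 3: GCG Ala / CTT Leu — nonsynonymous.
Codon 4: TGC Cys / TGC Cys — identical.
Codon 5: AGT Ser / AGT Ser — identical.
Nonsynonymous differences: 2.

2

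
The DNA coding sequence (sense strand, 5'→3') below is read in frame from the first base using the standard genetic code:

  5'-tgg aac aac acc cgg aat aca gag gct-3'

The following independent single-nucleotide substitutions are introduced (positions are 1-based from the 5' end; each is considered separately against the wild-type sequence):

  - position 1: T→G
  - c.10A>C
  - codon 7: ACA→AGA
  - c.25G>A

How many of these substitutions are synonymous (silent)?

Codon 1: TGG (Trp) → GGG (Gly) — missense.
Codon 4: ACC (Thr) → CCC (Pro) — missense.
Codon 7: ACA (Thr) → AGA (Arg) — missense.
Codon 9: GCT (Ala) → ACT (Thr) — missense.
Synonymous: 0 of 4.

0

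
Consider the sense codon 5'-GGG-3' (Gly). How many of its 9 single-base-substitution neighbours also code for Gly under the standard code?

3

Position 1: none → 0 synonymous.
Position 2: none → 0 synonymous.
Position 3: GGU, GGC, GGA → 3 synonymous.
Total: 0 + 0 + 3 = 3.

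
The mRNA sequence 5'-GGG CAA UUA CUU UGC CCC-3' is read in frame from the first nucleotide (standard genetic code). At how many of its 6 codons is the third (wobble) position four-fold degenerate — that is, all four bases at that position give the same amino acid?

Codon 1 GGG (Gly): third position 4-fold.
Codon 2 CAA (Gln): third position 2-fold.
Codon 3 UUA (Leu): third position 2-fold.
Codon 4 CUU (Leu): third position 4-fold.
Codon 5 UGC (Cys): third position 2-fold.
Codon 6 CCC (Pro): third position 4-fold.
Four-fold degenerate third positions: 3.

3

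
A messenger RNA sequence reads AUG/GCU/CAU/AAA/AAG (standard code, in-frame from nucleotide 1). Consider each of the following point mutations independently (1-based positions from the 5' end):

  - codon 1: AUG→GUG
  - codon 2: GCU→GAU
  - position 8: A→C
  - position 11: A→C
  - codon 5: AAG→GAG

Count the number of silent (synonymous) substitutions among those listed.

Codon 1: AUG (Met) → GUG (Val) — missense.
Codon 2: GCU (Ala) → GAU (Asp) — missense.
Codon 3: CAU (His) → CCU (Pro) — missense.
Codon 4: AAA (Lys) → ACA (Thr) — missense.
Codon 5: AAG (Lys) → GAG (Glu) — missense.
Synonymous: 0 of 5.

0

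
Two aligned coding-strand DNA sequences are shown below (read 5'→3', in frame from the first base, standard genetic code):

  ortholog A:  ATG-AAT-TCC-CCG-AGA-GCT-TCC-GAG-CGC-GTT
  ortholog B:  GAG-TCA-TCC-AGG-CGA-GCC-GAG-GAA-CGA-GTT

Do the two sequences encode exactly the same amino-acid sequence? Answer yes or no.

Codon 1: ATG Met / GAG Glu — nonsynonymous.
Codon 2: AAT Asn / TCA Ser — nonsynonymous.
Codon 3: TCC Ser / TCC Ser — identical.
Codon 4: CCG Pro / AGG Arg — nonsynonymous.
Codon 5: AGA Arg / CGA Arg — synonymous.
Codon 6: GCT Ala / GCC Ala — synonymous.
Codon 7: TCC Ser / GAG Glu — nonsynonymous.
Codon 8: GAG Glu / GAA Glu — synonymous.
Codon 9: CGC Arg / CGA Arg — synonymous.
Codon 10: GTT Val / GTT Val — identical.
Nonsynonymous differences: 4 → different protein.

no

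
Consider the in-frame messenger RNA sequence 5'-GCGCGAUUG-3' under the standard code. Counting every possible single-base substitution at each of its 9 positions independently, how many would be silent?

9

Codon 1 (GCG, Ala): 3 synonymous substitutions.
Codon 2 (CGA, Arg): 4 synonymous substitutions.
Codon 3 (UUG, Leu): 2 synonymous substitutions.
Total: 3 + 4 + 2 = 9.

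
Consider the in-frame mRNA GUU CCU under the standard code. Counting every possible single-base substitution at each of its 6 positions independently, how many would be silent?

Codon 1 (GUU, Val): 3 synonymous substitutions.
Codon 2 (CCU, Pro): 3 synonymous substitutions.
Total: 3 + 3 = 6.

6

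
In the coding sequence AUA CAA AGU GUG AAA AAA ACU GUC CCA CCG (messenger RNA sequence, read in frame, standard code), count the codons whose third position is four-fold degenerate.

Codon 1 AUA (Ile): third position 3-fold.
Codon 2 CAA (Gln): third position 2-fold.
Codon 3 AGU (Ser): third position 2-fold.
Codon 4 GUG (Val): third position 4-fold.
Codon 5 AAA (Lys): third position 2-fold.
Codon 6 AAA (Lys): third position 2-fold.
Codon 7 ACU (Thr): third position 4-fold.
Codon 8 GUC (Val): third position 4-fold.
Codon 9 CCA (Pro): third position 4-fold.
Codon 10 CCG (Pro): third position 4-fold.
Four-fold degenerate third positions: 5.

5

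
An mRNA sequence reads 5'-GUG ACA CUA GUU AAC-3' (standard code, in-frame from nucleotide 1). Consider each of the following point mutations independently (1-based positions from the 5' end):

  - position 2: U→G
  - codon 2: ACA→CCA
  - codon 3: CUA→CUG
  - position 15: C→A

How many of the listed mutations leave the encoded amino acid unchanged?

1

Codon 1: GUG (Val) → GGG (Gly) — missense.
Codon 2: ACA (Thr) → CCA (Pro) — missense.
Codon 3: CUA (Leu) → CUG (Leu) — synonymous.
Codon 5: AAC (Asn) → AAA (Lys) — missense.
Synonymous: 1 of 4.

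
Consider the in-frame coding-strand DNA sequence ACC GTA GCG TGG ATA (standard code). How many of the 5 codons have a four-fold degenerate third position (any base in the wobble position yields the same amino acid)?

Codon 1 ACC (Thr): third position 4-fold.
Codon 2 GTA (Val): third position 4-fold.
Codon 3 GCG (Ala): third position 4-fold.
Codon 4 TGG (Trp): third position 1-fold.
Codon 5 ATA (Ile): third position 3-fold.
Four-fold degenerate third positions: 3.

3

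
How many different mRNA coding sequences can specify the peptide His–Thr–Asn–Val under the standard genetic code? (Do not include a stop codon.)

64

His: 2 codons.
Thr: 4 codons.
Asn: 2 codons.
Val: 4 codons.
2 × 4 × 2 × 4 = 64.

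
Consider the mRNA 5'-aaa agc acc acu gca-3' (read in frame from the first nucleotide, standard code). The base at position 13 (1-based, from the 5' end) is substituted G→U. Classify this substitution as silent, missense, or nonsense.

missense

Position 13 falls in codon 5: GCA → Ala.
After the substitution the codon is UCA → Ser.
Ala ≠ Ser, so this is a missense mutation.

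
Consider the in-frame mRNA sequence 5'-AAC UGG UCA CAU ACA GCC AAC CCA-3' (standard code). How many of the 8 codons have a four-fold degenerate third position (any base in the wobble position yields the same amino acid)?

4

Codon 1 AAC (Asn): third position 2-fold.
Codon 2 UGG (Trp): third position 1-fold.
Codon 3 UCA (Ser): third position 4-fold.
Codon 4 CAU (His): third position 2-fold.
Codon 5 ACA (Thr): third position 4-fold.
Codon 6 GCC (Ala): third position 4-fold.
Codon 7 AAC (Asn): third position 2-fold.
Codon 8 CCA (Pro): third position 4-fold.
Four-fold degenerate third positions: 4.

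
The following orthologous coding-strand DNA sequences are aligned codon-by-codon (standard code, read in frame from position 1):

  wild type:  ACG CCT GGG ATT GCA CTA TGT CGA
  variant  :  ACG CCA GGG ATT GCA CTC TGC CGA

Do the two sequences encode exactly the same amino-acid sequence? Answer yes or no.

Codon 1: ACG Thr / ACG Thr — identical.
Codon 2: CCT Pro / CCA Pro — synonymous.
Codon 3: GGG Gly / GGG Gly — identical.
Codon 4: ATT Ile / ATT Ile — identical.
Codon 5: GCA Ala / GCA Ala — identical.
Codon 6: CTA Leu / CTC Leu — synonymous.
Codon 7: TGT Cys / TGC Cys — synonymous.
Codon 8: CGA Arg / CGA Arg — identical.
Nonsynonymous differences: 0 → same protein.

yes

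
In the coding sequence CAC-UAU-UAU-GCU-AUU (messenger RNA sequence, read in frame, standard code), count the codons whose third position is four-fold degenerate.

1

Codon 1 CAC (His): third position 2-fold.
Codon 2 UAU (Tyr): third position 2-fold.
Codon 3 UAU (Tyr): third position 2-fold.
Codon 4 GCU (Ala): third position 4-fold.
Codon 5 AUU (Ile): third position 3-fold.
Four-fold degenerate third positions: 1.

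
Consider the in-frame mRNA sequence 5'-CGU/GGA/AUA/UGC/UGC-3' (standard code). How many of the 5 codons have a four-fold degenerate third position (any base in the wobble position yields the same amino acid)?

2

Codon 1 CGU (Arg): third position 4-fold.
Codon 2 GGA (Gly): third position 4-fold.
Codon 3 AUA (Ile): third position 3-fold.
Codon 4 UGC (Cys): third position 2-fold.
Codon 5 UGC (Cys): third position 2-fold.
Four-fold degenerate third positions: 2.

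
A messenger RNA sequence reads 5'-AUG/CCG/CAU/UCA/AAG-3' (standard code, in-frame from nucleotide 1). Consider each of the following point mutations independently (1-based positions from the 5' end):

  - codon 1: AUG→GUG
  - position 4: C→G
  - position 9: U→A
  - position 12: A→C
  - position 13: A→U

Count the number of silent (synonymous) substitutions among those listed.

Codon 1: AUG (Met) → GUG (Val) — missense.
Codon 2: CCG (Pro) → GCG (Ala) — missense.
Codon 3: CAU (His) → CAA (Gln) — missense.
Codon 4: UCA (Ser) → UCC (Ser) — synonymous.
Codon 5: AAG (Lys) → UAG (Stop) — nonsense.
Synonymous: 1 of 5.

1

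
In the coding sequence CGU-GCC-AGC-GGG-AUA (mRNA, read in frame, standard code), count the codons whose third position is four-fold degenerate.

3

Codon 1 CGU (Arg): third position 4-fold.
Codon 2 GCC (Ala): third position 4-fold.
Codon 3 AGC (Ser): third position 2-fold.
Codon 4 GGG (Gly): third position 4-fold.
Codon 5 AUA (Ile): third position 3-fold.
Four-fold degenerate third positions: 3.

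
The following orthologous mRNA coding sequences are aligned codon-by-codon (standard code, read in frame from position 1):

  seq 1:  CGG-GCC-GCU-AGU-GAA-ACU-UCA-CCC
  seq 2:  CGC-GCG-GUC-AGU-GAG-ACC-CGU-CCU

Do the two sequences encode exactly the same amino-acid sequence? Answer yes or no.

Codon 1: CGG Arg / CGC Arg — synonymous.
Codon 2: GCC Ala / GCG Ala — synonymous.
Codon 3: GCU Ala / GUC Val — nonsynonymous.
Codon 4: AGU Ser / AGU Ser — identical.
Codon 5: GAA Glu / GAG Glu — synonymous.
Codon 6: ACU Thr / ACC Thr — synonymous.
Codon 7: UCA Ser / CGU Arg — nonsynonymous.
Codon 8: CCC Pro / CCU Pro — synonymous.
Nonsynonymous differences: 2 → different protein.

no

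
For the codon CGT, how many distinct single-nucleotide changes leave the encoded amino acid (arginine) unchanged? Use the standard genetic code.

3

Position 1: none → 0 synonymous.
Position 2: none → 0 synonymous.
Position 3: CGC, CGA, CGG → 3 synonymous.
Total: 0 + 0 + 3 = 3.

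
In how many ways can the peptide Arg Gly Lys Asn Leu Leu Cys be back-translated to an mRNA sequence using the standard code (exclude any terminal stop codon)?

6912

Arg: 6 codons.
Gly: 4 codons.
Lys: 2 codons.
Asn: 2 codons.
Leu: 6 codons.
Leu: 6 codons.
Cys: 2 codons.
6 × 4 × 2 × 2 × 6 × 6 × 2 = 6912.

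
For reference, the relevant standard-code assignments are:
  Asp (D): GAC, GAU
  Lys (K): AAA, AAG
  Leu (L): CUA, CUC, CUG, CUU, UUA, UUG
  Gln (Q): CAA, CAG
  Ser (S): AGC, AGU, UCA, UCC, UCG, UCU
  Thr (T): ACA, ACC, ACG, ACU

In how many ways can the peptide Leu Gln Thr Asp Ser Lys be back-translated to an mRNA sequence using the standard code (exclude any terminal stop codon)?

1152

Leu: 6 codons.
Gln: 2 codons.
Thr: 4 codons.
Asp: 2 codons.
Ser: 6 codons.
Lys: 2 codons.
6 × 2 × 4 × 2 × 6 × 2 = 1152.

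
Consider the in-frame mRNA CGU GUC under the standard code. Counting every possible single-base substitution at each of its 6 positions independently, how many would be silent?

Codon 1 (CGU, Arg): 3 synonymous substitutions.
Codon 2 (GUC, Val): 3 synonymous substitutions.
Total: 3 + 3 = 6.

6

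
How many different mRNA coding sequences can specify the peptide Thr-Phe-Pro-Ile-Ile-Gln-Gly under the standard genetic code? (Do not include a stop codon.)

2304

Thr: 4 codons.
Phe: 2 codons.
Pro: 4 codons.
Ile: 3 codons.
Ile: 3 codons.
Gln: 2 codons.
Gly: 4 codons.
4 × 2 × 4 × 3 × 3 × 2 × 4 = 2304.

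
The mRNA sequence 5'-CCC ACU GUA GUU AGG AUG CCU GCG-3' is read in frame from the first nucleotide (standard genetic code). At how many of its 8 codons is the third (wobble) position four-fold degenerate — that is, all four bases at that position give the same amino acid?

Codon 1 CCC (Pro): third position 4-fold.
Codon 2 ACU (Thr): third position 4-fold.
Codon 3 GUA (Val): third position 4-fold.
Codon 4 GUU (Val): third position 4-fold.
Codon 5 AGG (Arg): third position 2-fold.
Codon 6 AUG (Met): third position 1-fold.
Codon 7 CCU (Pro): third position 4-fold.
Codon 8 GCG (Ala): third position 4-fold.
Four-fold degenerate third positions: 6.

6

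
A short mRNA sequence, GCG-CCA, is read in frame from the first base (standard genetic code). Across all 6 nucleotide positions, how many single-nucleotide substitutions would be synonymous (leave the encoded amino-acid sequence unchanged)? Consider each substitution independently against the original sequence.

6

Codon 1 (GCG, Ala): 3 synonymous substitutions.
Codon 2 (CCA, Pro): 3 synonymous substitutions.
Total: 3 + 3 = 6.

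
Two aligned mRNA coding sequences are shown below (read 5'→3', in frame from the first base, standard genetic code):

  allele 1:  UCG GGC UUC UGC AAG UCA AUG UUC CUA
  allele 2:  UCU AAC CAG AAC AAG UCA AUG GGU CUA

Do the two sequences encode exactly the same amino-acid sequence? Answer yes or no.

Codon 1: UCG Ser / UCU Ser — synonymous.
Codon 2: GGC Gly / AAC Asn — nonsynonymous.
Codon 3: UUC Phe / CAG Gln — nonsynonymous.
Codon 4: UGC Cys / AAC Asn — nonsynonymous.
Codon 5: AAG Lys / AAG Lys — identical.
Codon 6: UCA Ser / UCA Ser — identical.
Codon 7: AUG Met / AUG Met — identical.
Codon 8: UUC Phe / GGU Gly — nonsynonymous.
Codon 9: CUA Leu / CUA Leu — identical.
Nonsynonymous differences: 4 → different protein.

no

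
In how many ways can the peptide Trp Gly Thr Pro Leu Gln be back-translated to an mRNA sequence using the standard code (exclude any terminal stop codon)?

Trp: 1 codon.
Gly: 4 codons.
Thr: 4 codons.
Pro: 4 codons.
Leu: 6 codons.
Gln: 2 codons.
1 × 4 × 4 × 4 × 6 × 2 = 768.

768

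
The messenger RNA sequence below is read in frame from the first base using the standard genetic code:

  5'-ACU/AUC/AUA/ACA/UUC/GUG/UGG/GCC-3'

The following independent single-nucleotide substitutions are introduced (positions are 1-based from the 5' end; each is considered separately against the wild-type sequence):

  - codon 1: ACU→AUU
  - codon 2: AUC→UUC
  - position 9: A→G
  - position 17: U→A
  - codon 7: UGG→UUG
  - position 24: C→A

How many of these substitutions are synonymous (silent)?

1

Codon 1: ACU (Thr) → AUU (Ile) — missense.
Codon 2: AUC (Ile) → UUC (Phe) — missense.
Codon 3: AUA (Ile) → AUG (Met) — missense.
Codon 6: GUG (Val) → GAG (Glu) — missense.
Codon 7: UGG (Trp) → UUG (Leu) — missense.
Codon 8: GCC (Ala) → GCA (Ala) — synonymous.
Synonymous: 1 of 6.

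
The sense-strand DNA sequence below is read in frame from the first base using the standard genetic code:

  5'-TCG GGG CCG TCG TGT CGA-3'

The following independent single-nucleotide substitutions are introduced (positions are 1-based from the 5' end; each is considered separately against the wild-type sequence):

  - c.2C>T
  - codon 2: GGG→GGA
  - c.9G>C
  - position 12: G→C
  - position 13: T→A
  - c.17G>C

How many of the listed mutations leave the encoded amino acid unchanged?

Codon 1: TCG (Ser) → TTG (Leu) — missense.
Codon 2: GGG (Gly) → GGA (Gly) — synonymous.
Codon 3: CCG (Pro) → CCC (Pro) — synonymous.
Codon 4: TCG (Ser) → TCC (Ser) — synonymous.
Codon 5: TGT (Cys) → AGT (Ser) — missense.
Codon 6: CGA (Arg) → CCA (Pro) — missense.
Synonymous: 3 of 6.

3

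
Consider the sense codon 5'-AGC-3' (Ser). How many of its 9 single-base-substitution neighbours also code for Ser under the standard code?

1

Position 1: none → 0 synonymous.
Position 2: none → 0 synonymous.
Position 3: AGU → 1 synonymous.
Total: 0 + 0 + 1 = 1.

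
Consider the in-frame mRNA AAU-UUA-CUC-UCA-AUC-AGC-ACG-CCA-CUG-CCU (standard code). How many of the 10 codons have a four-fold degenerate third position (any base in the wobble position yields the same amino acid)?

6

Codon 1 AAU (Asn): third position 2-fold.
Codon 2 UUA (Leu): third position 2-fold.
Codon 3 CUC (Leu): third position 4-fold.
Codon 4 UCA (Ser): third position 4-fold.
Codon 5 AUC (Ile): third position 3-fold.
Codon 6 AGC (Ser): third position 2-fold.
Codon 7 ACG (Thr): third position 4-fold.
Codon 8 CCA (Pro): third position 4-fold.
Codon 9 CUG (Leu): third position 4-fold.
Codon 10 CCU (Pro): third position 4-fold.
Four-fold degenerate third positions: 6.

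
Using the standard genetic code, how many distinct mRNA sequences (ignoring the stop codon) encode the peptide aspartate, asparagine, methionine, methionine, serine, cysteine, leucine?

Asp: 2 codons.
Asn: 2 codons.
Met: 1 codon.
Met: 1 codon.
Ser: 6 codons.
Cys: 2 codons.
Leu: 6 codons.
2 × 2 × 1 × 1 × 6 × 2 × 6 = 288.

288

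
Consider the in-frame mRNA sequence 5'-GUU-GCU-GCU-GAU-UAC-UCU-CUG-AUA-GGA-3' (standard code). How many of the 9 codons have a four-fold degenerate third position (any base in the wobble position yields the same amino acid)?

Codon 1 GUU (Val): third position 4-fold.
Codon 2 GCU (Ala): third position 4-fold.
Codon 3 GCU (Ala): third position 4-fold.
Codon 4 GAU (Asp): third position 2-fold.
Codon 5 UAC (Tyr): third position 2-fold.
Codon 6 UCU (Ser): third position 4-fold.
Codon 7 CUG (Leu): third position 4-fold.
Codon 8 AUA (Ile): third position 3-fold.
Codon 9 GGA (Gly): third position 4-fold.
Four-fold degenerate third positions: 6.

6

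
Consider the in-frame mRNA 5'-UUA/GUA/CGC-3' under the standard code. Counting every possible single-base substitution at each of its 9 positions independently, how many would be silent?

Codon 1 (UUA, Leu): 2 synonymous substitutions.
Codon 2 (GUA, Val): 3 synonymous substitutions.
Codon 3 (CGC, Arg): 3 synonymous substitutions.
Total: 2 + 3 + 3 = 8.

8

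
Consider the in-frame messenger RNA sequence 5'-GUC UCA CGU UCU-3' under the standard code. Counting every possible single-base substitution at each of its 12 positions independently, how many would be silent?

Codon 1 (GUC, Val): 3 synonymous substitutions.
Codon 2 (UCA, Ser): 3 synonymous substitutions.
Codon 3 (CGU, Arg): 3 synonymous substitutions.
Codon 4 (UCU, Ser): 3 synonymous substitutions.
Total: 3 + 3 + 3 + 3 = 12.

12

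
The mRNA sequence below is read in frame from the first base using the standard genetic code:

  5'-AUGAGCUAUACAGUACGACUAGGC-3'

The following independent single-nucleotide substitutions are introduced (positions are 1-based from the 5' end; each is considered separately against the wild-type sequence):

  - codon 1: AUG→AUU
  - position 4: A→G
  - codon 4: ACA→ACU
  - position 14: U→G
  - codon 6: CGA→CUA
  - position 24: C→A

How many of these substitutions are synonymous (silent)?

2

Codon 1: AUG (Met) → AUU (Ile) — missense.
Codon 2: AGC (Ser) → GGC (Gly) — missense.
Codon 4: ACA (Thr) → ACU (Thr) — synonymous.
Codon 5: GUA (Val) → GGA (Gly) — missense.
Codon 6: CGA (Arg) → CUA (Leu) — missense.
Codon 8: GGC (Gly) → GGA (Gly) — synonymous.
Synonymous: 2 of 6.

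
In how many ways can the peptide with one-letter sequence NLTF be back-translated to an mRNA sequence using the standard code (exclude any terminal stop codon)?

Asn: 2 codons.
Leu: 6 codons.
Thr: 4 codons.
Phe: 2 codons.
2 × 6 × 4 × 2 = 96.

96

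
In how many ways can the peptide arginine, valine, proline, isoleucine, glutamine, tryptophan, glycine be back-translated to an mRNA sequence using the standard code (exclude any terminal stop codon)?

Arg: 6 codons.
Val: 4 codons.
Pro: 4 codons.
Ile: 3 codons.
Gln: 2 codons.
Trp: 1 codon.
Gly: 4 codons.
6 × 4 × 4 × 3 × 2 × 1 × 4 = 2304.

2304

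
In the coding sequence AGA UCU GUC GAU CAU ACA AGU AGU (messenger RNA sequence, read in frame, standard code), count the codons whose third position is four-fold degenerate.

3

Codon 1 AGA (Arg): third position 2-fold.
Codon 2 UCU (Ser): third position 4-fold.
Codon 3 GUC (Val): third position 4-fold.
Codon 4 GAU (Asp): third position 2-fold.
Codon 5 CAU (His): third position 2-fold.
Codon 6 ACA (Thr): third position 4-fold.
Codon 7 AGU (Ser): third position 2-fold.
Codon 8 AGU (Ser): third position 2-fold.
Four-fold degenerate third positions: 3.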